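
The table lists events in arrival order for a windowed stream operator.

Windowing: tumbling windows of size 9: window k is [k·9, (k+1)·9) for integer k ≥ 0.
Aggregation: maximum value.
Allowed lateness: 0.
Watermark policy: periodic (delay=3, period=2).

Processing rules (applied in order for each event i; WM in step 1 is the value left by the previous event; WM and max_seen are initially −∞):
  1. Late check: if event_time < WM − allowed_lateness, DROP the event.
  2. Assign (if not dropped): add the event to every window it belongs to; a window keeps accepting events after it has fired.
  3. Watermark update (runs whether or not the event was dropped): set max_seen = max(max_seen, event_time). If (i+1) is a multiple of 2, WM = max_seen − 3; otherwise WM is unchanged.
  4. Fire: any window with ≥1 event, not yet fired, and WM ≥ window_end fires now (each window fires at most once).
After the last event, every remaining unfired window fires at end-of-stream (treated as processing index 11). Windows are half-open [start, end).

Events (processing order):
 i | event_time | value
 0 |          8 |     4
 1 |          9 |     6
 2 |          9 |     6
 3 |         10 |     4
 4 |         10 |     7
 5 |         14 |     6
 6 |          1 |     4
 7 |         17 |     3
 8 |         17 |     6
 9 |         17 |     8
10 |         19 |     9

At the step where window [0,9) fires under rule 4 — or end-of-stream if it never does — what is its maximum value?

i=0 t=8 v=4: → [0,9); WM=−∞
i=1 t=9 v=6: → [9,18); WM=6
i=2 t=9 v=6: → [9,18); WM=6
i=3 t=10 v=4: → [9,18); WM=7
i=4 t=10 v=7: → [9,18); WM=7
i=5 t=14 v=6: → [9,18); WM=11; [0,9) fires=4
i=6 t=1 v=4: DROP (t<11-0); WM=11
i=7 t=17 v=3: → [9,18); WM=14
i=8 t=17 v=6: → [9,18); WM=14
i=9 t=17 v=8: → [9,18); WM=14
i=10 t=19 v=9: → [18,27); WM=14

4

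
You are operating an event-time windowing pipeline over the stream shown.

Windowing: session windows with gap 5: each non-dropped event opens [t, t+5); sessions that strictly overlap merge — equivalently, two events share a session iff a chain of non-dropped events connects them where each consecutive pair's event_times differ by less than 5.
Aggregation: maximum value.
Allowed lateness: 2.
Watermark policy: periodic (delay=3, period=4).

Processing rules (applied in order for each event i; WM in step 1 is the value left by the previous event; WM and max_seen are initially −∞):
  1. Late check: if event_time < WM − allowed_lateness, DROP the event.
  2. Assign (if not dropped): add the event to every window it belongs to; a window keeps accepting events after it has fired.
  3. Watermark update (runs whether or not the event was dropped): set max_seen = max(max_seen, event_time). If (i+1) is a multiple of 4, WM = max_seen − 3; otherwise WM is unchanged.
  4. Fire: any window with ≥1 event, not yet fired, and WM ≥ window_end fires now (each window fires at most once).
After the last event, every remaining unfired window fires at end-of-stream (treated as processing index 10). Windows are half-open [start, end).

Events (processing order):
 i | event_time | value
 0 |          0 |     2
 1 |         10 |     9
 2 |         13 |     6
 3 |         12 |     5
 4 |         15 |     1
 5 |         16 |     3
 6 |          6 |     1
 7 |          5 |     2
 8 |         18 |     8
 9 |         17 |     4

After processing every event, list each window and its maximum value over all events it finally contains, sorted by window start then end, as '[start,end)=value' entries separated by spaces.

[0,5)=2 [10,23)=9

i=0 t=0 v=2: → [0,5); WM=−∞
i=1 t=10 v=9: → [10,15); WM=−∞
i=2 t=13 v=6: → [10,18); WM=−∞
i=3 t=12 v=5: → [10,18); WM=10
i=4 t=15 v=1: → [10,20); WM=10
i=5 t=16 v=3: → [10,21); WM=10
i=6 t=6 v=1: DROP (t<10-2); WM=10
i=7 t=5 v=2: DROP (t<10-2); WM=13
i=8 t=18 v=8: → [10,23); WM=13
i=9 t=17 v=4: → [10,23); WM=13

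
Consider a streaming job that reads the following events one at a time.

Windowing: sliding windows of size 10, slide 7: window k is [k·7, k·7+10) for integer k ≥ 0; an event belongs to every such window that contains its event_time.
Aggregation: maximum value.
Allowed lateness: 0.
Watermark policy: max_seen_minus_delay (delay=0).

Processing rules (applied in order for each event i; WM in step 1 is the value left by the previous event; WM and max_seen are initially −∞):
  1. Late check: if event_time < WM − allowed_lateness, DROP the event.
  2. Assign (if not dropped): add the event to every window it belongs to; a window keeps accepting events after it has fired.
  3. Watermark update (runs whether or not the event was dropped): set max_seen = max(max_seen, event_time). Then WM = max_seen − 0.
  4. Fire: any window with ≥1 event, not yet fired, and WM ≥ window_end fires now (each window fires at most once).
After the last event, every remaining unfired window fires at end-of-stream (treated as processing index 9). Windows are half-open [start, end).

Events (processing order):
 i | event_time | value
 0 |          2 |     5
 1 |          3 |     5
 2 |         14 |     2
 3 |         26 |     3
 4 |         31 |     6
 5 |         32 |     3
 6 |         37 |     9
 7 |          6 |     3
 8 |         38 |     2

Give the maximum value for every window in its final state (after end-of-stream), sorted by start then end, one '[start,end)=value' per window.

i=0 t=2 v=5: → [0,10); WM=2
i=1 t=3 v=5: → [0,10); WM=3
i=2 t=14 v=2: → [14,24),[7,17); WM=14; [0,10) fires=5
i=3 t=26 v=3: → [21,31); WM=26; [7,17) fires=2 [14,24) fires=2
i=4 t=31 v=6: → [28,38); WM=31; [21,31) fires=3
i=5 t=32 v=3: → [28,38); WM=32
i=6 t=37 v=9: → [35,45),[28,38); WM=37
i=7 t=6 v=3: DROP (t<37-0); WM=37
i=8 t=38 v=2: → [35,45); WM=38; [28,38) fires=9

[0,10)=5 [7,17)=2 [14,24)=2 [21,31)=3 [28,38)=9 [35,45)=9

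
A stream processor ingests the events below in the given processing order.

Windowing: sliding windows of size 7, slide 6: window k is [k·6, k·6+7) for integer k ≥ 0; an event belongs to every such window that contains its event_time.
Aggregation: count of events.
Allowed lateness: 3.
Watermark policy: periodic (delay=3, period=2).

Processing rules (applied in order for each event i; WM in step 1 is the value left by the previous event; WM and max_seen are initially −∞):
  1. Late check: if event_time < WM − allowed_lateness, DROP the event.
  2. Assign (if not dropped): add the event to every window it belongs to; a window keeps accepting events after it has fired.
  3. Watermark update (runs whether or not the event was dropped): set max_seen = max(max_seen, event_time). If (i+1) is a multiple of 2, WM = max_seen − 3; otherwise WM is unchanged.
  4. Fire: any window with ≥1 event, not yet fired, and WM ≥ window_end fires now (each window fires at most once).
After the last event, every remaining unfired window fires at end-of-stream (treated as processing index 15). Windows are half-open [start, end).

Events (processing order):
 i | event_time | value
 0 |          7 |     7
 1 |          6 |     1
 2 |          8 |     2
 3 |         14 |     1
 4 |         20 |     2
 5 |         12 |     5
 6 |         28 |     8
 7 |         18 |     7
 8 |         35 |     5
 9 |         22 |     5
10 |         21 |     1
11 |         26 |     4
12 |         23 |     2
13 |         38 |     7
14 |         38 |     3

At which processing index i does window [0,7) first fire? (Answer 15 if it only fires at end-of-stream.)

3

i=0 t=7 v=7: → [6,13); WM=−∞
i=1 t=6 v=1: → [6,13),[0,7); WM=4
i=2 t=8 v=2: → [6,13); WM=4
i=3 t=14 v=1: → [12,19); WM=11; [0,7) fires=1
i=4 t=20 v=2: → [18,25); WM=11
i=5 t=12 v=5: → [12,19),[6,13); WM=17; [6,13) fires=4
i=6 t=28 v=8: → [24,31); WM=17
i=7 t=18 v=7: → [18,25),[12,19); WM=25; [12,19) fires=3 [18,25) fires=2
i=8 t=35 v=5: → [30,37); WM=25
i=9 t=22 v=5: → [18,25); WM=32; [24,31) fires=1
i=10 t=21 v=1: DROP (t<32-3); WM=32
i=11 t=26 v=4: DROP (t<32-3); WM=32
i=12 t=23 v=2: DROP (t<32-3); WM=32
i=13 t=38 v=7: → [36,43); WM=35
i=14 t=38 v=3: → [36,43); WM=35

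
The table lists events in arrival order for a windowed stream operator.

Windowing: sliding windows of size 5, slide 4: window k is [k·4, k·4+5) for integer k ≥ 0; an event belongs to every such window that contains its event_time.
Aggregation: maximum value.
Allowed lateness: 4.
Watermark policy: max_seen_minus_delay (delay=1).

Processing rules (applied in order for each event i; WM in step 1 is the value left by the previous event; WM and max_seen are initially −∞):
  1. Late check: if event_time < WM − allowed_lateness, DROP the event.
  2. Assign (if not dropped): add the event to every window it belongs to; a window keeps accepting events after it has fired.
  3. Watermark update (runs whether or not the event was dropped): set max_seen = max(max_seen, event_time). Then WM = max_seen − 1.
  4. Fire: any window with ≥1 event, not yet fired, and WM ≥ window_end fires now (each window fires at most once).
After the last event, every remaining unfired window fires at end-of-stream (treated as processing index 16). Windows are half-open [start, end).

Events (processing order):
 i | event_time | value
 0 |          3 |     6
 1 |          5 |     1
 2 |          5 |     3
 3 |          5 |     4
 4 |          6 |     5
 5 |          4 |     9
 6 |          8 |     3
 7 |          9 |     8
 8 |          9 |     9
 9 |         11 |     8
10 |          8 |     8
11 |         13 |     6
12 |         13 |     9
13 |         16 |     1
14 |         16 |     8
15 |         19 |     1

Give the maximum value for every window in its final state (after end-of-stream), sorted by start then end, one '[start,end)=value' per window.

[0,5)=9 [4,9)=9 [8,13)=9 [12,17)=9 [16,21)=8

i=0 t=3 v=6: → [0,5); WM=2
i=1 t=5 v=1: → [4,9); WM=4
i=2 t=5 v=3: → [4,9); WM=4
i=3 t=5 v=4: → [4,9); WM=4
i=4 t=6 v=5: → [4,9); WM=5; [0,5) fires=6
i=5 t=4 v=9: → [4,9),[0,5); WM=5
i=6 t=8 v=3: → [8,13),[4,9); WM=7
i=7 t=9 v=8: → [8,13); WM=8
i=8 t=9 v=9: → [8,13); WM=8
i=9 t=11 v=8: → [8,13); WM=10; [4,9) fires=9
i=10 t=8 v=8: → [8,13),[4,9); WM=10
i=11 t=13 v=6: → [12,17); WM=12
i=12 t=13 v=9: → [12,17); WM=12
i=13 t=16 v=1: → [16,21),[12,17); WM=15; [8,13) fires=9
i=14 t=16 v=8: → [16,21),[12,17); WM=15
i=15 t=19 v=1: → [16,21); WM=18; [12,17) fires=9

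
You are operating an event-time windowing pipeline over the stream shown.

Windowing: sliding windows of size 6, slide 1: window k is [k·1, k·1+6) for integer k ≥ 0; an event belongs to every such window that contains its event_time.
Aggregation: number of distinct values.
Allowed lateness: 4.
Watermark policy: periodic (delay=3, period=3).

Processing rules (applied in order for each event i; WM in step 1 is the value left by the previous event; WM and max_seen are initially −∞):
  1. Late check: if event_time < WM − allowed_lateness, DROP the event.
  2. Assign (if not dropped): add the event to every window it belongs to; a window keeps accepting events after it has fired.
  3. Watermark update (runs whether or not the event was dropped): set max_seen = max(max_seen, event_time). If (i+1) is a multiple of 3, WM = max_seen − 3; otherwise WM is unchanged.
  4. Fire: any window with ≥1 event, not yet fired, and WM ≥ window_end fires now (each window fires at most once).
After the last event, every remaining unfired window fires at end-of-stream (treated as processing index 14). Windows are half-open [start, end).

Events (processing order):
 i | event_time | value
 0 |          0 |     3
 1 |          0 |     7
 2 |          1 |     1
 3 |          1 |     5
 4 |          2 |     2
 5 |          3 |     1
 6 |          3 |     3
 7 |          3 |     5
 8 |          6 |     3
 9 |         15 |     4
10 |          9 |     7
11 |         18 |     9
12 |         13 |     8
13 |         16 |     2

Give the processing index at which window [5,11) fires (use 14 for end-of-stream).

11

i=0 t=0 v=3: → [0,6); WM=−∞
i=1 t=0 v=7: → [0,6); WM=−∞
i=2 t=1 v=1: → [1,7),[0,6); WM=-2
i=3 t=1 v=5: → [1,7),[0,6); WM=-2
i=4 t=2 v=2: → [2,8),[1,7),[0,6); WM=-2
i=5 t=3 v=1: → [3,9),[2,8),[1,7),[0,6); WM=0
i=6 t=3 v=3: → [3,9),[2,8),[1,7),[0,6); WM=0
i=7 t=3 v=5: → [3,9),[2,8),[1,7),[0,6); WM=0
i=8 t=6 v=3: → [6,12),[5,11),[4,10),[3,9),[2,8),[1,7); WM=3
i=9 t=15 v=4: → [15,21),[14,20),[13,19),[12,18),[11,17),[10,16); WM=3
i=10 t=9 v=7: → [9,15),[8,14),[7,13),[6,12),[5,11),[4,10); WM=3
i=11 t=18 v=9: → [18,24),[17,23),[16,22),[15,21),[14,20),[13,19); WM=15; [0,6) fires=5 [1,7) fires=4 [2,8) fires=4 [3,9) fires=3 [4,10) fires=2 [5,11) fires=2 [6,12) fires=2 [7,13) fires=1 [8,14) fires=1 [9,15) fires=1
i=12 t=13 v=8: → [13,19),[12,18),[11,17),[10,16),[9,15),[8,14); WM=15
i=13 t=16 v=2: → [16,22),[15,21),[14,20),[13,19),[12,18),[11,17); WM=15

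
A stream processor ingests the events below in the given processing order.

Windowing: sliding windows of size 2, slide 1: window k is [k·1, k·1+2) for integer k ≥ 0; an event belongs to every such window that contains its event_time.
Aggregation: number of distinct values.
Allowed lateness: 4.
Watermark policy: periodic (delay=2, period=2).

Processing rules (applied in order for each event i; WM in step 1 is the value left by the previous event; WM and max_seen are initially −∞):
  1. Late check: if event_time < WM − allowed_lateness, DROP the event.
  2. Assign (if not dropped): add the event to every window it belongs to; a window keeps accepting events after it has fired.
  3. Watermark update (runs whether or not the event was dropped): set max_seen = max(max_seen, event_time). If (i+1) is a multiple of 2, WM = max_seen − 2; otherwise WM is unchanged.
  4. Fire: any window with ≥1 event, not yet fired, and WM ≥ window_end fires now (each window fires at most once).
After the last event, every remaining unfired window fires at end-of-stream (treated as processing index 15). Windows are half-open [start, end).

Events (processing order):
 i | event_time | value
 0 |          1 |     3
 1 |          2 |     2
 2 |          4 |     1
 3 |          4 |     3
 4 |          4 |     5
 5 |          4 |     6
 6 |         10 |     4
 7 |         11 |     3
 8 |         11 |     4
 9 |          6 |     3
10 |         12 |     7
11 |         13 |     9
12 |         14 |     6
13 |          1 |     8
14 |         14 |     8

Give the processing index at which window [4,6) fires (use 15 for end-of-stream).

7

i=0 t=1 v=3: → [1,3),[0,2); WM=−∞
i=1 t=2 v=2: → [2,4),[1,3); WM=0
i=2 t=4 v=1: → [4,6),[3,5); WM=0
i=3 t=4 v=3: → [4,6),[3,5); WM=2; [0,2) fires=1
i=4 t=4 v=5: → [4,6),[3,5); WM=2
i=5 t=4 v=6: → [4,6),[3,5); WM=2
i=6 t=10 v=4: → [10,12),[9,11); WM=2
i=7 t=11 v=3: → [11,13),[10,12); WM=9; [1,3) fires=2 [2,4) fires=1 [3,5) fires=4 [4,6) fires=4
i=8 t=11 v=4: → [11,13),[10,12); WM=9
i=9 t=6 v=3: → [6,8),[5,7); WM=9; [5,7) fires=1 [6,8) fires=1
i=10 t=12 v=7: → [12,14),[11,13); WM=9
i=11 t=13 v=9: → [13,15),[12,14); WM=11; [9,11) fires=1
i=12 t=14 v=6: → [14,16),[13,15); WM=11
i=13 t=1 v=8: DROP (t<11-4); WM=12; [10,12) fires=2
i=14 t=14 v=8: → [14,16),[13,15); WM=12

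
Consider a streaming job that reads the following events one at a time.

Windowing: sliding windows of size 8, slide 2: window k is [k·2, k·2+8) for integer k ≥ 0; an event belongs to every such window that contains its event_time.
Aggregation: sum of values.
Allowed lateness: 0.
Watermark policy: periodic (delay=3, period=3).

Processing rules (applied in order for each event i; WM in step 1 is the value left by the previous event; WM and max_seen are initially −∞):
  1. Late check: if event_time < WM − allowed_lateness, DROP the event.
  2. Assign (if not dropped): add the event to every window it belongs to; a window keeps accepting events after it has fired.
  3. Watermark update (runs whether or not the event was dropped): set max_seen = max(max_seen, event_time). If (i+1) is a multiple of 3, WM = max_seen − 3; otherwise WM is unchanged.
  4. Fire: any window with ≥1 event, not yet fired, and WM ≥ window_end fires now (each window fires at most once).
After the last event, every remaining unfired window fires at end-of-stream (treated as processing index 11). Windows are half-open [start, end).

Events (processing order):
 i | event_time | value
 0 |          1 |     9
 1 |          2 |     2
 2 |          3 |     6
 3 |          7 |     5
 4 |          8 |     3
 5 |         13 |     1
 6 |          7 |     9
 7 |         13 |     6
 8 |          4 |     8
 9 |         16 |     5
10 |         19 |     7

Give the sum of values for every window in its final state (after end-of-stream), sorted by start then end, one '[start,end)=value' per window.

[0,8)=22 [2,10)=16 [4,12)=8 [6,14)=15 [8,16)=10 [10,18)=12 [12,20)=19 [14,22)=12 [16,24)=12 [18,26)=7

i=0 t=1 v=9: → [0,8); WM=−∞
i=1 t=2 v=2: → [2,10),[0,8); WM=−∞
i=2 t=3 v=6: → [2,10),[0,8); WM=0
i=3 t=7 v=5: → [6,14),[4,12),[2,10),[0,8); WM=0
i=4 t=8 v=3: → [8,16),[6,14),[4,12),[2,10); WM=0
i=5 t=13 v=1: → [12,20),[10,18),[8,16),[6,14); WM=10; [0,8) fires=22 [2,10) fires=16
i=6 t=7 v=9: DROP (t<10-0); WM=10
i=7 t=13 v=6: → [12,20),[10,18),[8,16),[6,14); WM=10
i=8 t=4 v=8: DROP (t<10-0); WM=10
i=9 t=16 v=5: → [16,24),[14,22),[12,20),[10,18); WM=10
i=10 t=19 v=7: → [18,26),[16,24),[14,22),[12,20); WM=10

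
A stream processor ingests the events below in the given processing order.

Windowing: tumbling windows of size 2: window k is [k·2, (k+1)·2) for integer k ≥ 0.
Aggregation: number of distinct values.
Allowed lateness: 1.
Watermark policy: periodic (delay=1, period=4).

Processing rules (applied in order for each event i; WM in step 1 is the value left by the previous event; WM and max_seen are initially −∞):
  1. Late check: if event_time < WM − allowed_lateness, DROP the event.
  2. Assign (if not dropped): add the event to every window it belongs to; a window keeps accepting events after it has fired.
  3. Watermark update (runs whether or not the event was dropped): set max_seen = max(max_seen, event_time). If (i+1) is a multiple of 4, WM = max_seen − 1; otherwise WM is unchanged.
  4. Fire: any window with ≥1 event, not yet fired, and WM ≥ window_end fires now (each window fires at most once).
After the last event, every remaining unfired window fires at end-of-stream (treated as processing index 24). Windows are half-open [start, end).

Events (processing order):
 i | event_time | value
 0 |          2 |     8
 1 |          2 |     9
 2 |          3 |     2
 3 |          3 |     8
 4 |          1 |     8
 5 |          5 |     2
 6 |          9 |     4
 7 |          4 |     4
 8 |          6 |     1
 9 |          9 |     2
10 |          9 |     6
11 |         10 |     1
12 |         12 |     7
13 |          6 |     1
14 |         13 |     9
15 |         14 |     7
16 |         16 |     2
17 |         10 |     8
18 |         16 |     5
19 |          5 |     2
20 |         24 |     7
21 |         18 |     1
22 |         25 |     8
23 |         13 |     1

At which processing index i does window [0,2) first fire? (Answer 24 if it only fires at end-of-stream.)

i=0 t=2 v=8: → [2,4); WM=−∞
i=1 t=2 v=9: → [2,4); WM=−∞
i=2 t=3 v=2: → [2,4); WM=−∞
i=3 t=3 v=8: → [2,4); WM=2
i=4 t=1 v=8: → [0,2); WM=2; [0,2) fires=1
i=5 t=5 v=2: → [4,6); WM=2
i=6 t=9 v=4: → [8,10); WM=2
i=7 t=4 v=4: → [4,6); WM=8; [2,4) fires=3 [4,6) fires=2
i=8 t=6 v=1: DROP (t<8-1); WM=8
i=9 t=9 v=2: → [8,10); WM=8
i=10 t=9 v=6: → [8,10); WM=8
i=11 t=10 v=1: → [10,12); WM=9
i=12 t=12 v=7: → [12,14); WM=9
i=13 t=6 v=1: DROP (t<9-1); WM=9
i=14 t=13 v=9: → [12,14); WM=9
i=15 t=14 v=7: → [14,16); WM=13; [8,10) fires=3 [10,12) fires=1
i=16 t=16 v=2: → [16,18); WM=13
i=17 t=10 v=8: DROP (t<13-1); WM=13
i=18 t=16 v=5: → [16,18); WM=13
i=19 t=5 v=2: DROP (t<13-1); WM=15; [12,14) fires=2
i=20 t=24 v=7: → [24,26); WM=15
i=21 t=18 v=1: → [18,20); WM=15
i=22 t=25 v=8: → [24,26); WM=15
i=23 t=13 v=1: DROP (t<15-1); WM=24; [14,16) fires=1 [16,18) fires=2 [18,20) fires=1

4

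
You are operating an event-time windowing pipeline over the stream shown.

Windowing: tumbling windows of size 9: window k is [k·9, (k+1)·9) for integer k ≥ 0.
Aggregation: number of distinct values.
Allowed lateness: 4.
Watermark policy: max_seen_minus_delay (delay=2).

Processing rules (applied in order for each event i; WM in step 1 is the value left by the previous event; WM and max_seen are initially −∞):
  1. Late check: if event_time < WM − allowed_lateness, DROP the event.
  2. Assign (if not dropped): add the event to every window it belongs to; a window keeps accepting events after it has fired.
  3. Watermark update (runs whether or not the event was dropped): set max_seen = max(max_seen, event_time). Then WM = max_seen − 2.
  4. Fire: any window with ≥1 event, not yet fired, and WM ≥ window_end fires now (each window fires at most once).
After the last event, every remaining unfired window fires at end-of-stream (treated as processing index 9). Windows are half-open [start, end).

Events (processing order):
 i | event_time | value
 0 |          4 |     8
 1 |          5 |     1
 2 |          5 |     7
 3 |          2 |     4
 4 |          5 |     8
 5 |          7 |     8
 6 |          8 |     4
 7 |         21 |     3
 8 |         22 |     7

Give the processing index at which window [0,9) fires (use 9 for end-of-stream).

7

i=0 t=4 v=8: → [0,9); WM=2
i=1 t=5 v=1: → [0,9); WM=3
i=2 t=5 v=7: → [0,9); WM=3
i=3 t=2 v=4: → [0,9); WM=3
i=4 t=5 v=8: → [0,9); WM=3
i=5 t=7 v=8: → [0,9); WM=5
i=6 t=8 v=4: → [0,9); WM=6
i=7 t=21 v=3: → [18,27); WM=19; [0,9) fires=4
i=8 t=22 v=7: → [18,27); WM=20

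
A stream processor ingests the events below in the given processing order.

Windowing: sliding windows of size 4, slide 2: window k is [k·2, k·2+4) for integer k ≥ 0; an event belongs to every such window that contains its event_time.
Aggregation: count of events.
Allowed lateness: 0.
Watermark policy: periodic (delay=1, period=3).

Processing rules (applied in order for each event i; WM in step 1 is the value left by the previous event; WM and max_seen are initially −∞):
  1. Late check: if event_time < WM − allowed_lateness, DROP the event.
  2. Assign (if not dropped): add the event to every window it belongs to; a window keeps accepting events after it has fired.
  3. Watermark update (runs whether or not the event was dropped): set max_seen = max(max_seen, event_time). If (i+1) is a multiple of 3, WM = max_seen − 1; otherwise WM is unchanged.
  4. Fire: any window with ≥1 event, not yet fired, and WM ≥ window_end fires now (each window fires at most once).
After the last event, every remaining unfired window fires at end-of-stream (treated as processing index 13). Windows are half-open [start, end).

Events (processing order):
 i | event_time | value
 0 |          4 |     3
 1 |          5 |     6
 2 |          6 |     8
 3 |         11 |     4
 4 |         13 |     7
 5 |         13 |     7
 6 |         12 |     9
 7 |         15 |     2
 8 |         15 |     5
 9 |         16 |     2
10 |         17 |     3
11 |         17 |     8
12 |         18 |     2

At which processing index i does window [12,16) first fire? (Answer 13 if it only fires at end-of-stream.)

i=0 t=4 v=3: → [4,8),[2,6); WM=−∞
i=1 t=5 v=6: → [4,8),[2,6); WM=−∞
i=2 t=6 v=8: → [6,10),[4,8); WM=5
i=3 t=11 v=4: → [10,14),[8,12); WM=5
i=4 t=13 v=7: → [12,16),[10,14); WM=5
i=5 t=13 v=7: → [12,16),[10,14); WM=12; [2,6) fires=2 [4,8) fires=3 [6,10) fires=1 [8,12) fires=1
i=6 t=12 v=9: → [12,16),[10,14); WM=12
i=7 t=15 v=2: → [14,18),[12,16); WM=12
i=8 t=15 v=5: → [14,18),[12,16); WM=14; [10,14) fires=4
i=9 t=16 v=2: → [16,20),[14,18); WM=14
i=10 t=17 v=3: → [16,20),[14,18); WM=14
i=11 t=17 v=8: → [16,20),[14,18); WM=16; [12,16) fires=5
i=12 t=18 v=2: → [18,22),[16,20); WM=16

11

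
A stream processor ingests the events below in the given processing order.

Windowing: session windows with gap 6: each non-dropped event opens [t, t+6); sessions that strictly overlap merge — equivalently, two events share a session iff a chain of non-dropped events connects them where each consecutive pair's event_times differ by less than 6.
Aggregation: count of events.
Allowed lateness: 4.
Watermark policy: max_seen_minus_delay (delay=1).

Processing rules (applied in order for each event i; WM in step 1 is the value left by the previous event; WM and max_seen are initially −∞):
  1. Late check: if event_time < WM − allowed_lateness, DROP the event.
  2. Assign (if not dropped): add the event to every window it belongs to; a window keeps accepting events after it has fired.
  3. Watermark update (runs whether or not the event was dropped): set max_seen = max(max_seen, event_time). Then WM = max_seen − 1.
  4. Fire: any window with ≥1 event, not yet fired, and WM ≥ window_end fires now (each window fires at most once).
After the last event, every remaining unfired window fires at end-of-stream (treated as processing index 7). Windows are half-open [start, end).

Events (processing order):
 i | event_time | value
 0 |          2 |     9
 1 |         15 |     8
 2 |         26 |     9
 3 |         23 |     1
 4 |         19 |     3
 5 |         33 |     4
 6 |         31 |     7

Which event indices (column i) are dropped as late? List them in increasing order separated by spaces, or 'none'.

4

i=0 t=2 v=9: → [2,8); WM=1
i=1 t=15 v=8: → [15,21); WM=14
i=2 t=26 v=9: → [26,32); WM=25
i=3 t=23 v=1: → [23,32); WM=25
i=4 t=19 v=3: DROP (t<25-4); WM=25
i=5 t=33 v=4: → [33,39); WM=32
i=6 t=31 v=7: → [23,39); WM=32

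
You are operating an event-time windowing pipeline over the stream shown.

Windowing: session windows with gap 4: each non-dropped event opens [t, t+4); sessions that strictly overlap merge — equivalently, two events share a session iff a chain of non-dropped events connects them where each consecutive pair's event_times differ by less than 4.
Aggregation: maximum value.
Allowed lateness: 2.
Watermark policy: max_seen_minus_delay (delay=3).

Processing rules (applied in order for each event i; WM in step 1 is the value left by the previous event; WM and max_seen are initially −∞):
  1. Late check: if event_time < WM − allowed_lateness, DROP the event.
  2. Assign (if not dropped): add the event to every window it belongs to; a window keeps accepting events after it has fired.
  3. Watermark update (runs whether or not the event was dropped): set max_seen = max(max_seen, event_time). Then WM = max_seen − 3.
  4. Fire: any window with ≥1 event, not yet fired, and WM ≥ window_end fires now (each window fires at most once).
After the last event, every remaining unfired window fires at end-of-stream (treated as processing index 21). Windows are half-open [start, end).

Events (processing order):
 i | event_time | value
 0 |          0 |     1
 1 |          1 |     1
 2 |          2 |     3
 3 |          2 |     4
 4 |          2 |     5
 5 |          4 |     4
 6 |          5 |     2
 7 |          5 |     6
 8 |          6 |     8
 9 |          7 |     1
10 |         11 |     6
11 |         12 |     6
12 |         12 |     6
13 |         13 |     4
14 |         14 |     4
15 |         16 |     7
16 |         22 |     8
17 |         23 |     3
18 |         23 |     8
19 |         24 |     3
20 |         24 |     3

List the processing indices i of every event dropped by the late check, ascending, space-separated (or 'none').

i=0 t=0 v=1: → [0,4); WM=-3
i=1 t=1 v=1: → [0,5); WM=-2
i=2 t=2 v=3: → [0,6); WM=-1
i=3 t=2 v=4: → [0,6); WM=-1
i=4 t=2 v=5: → [0,6); WM=-1
i=5 t=4 v=4: → [0,8); WM=1
i=6 t=5 v=2: → [0,9); WM=2
i=7 t=5 v=6: → [0,9); WM=2
i=8 t=6 v=8: → [0,10); WM=3
i=9 t=7 v=1: → [0,11); WM=4
i=10 t=11 v=6: → [11,15); WM=8
i=11 t=12 v=6: → [11,16); WM=9
i=12 t=12 v=6: → [11,16); WM=9
i=13 t=13 v=4: → [11,17); WM=10
i=14 t=14 v=4: → [11,18); WM=11
i=15 t=16 v=7: → [11,20); WM=13
i=16 t=22 v=8: → [22,26); WM=19
i=17 t=23 v=3: → [22,27); WM=20
i=18 t=23 v=8: → [22,27); WM=20
i=19 t=24 v=3: → [22,28); WM=21
i=20 t=24 v=3: → [22,28); WM=21

none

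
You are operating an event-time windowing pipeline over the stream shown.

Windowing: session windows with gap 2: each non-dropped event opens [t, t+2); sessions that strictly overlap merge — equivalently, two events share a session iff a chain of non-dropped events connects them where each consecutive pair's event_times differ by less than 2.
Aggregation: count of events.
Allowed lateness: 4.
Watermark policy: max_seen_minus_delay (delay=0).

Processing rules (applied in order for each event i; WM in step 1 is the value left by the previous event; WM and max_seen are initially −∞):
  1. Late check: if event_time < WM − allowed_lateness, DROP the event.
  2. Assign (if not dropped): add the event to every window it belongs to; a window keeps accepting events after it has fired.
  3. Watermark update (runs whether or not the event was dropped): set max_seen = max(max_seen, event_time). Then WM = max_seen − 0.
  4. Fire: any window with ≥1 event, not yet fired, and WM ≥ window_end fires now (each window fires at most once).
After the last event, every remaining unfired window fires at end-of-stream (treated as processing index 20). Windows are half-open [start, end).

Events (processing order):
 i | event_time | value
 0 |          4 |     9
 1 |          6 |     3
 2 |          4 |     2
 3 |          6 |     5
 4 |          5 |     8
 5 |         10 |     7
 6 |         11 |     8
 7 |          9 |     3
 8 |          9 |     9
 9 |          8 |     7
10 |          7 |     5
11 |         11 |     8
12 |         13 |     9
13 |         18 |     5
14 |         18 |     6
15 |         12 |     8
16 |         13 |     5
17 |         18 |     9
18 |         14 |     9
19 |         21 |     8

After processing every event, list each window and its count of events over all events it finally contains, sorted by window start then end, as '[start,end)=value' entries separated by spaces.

[4,13)=12 [13,16)=2 [18,20)=3 [21,23)=1

i=0 t=4 v=9: → [4,6); WM=4
i=1 t=6 v=3: → [6,8); WM=6
i=2 t=4 v=2: → [4,6); WM=6
i=3 t=6 v=5: → [6,8); WM=6
i=4 t=5 v=8: → [4,8); WM=6
i=5 t=10 v=7: → [10,12); WM=10
i=6 t=11 v=8: → [10,13); WM=11
i=7 t=9 v=3: → [9,13); WM=11
i=8 t=9 v=9: → [9,13); WM=11
i=9 t=8 v=7: → [8,13); WM=11
i=10 t=7 v=5: → [4,13); WM=11
i=11 t=11 v=8: → [4,13); WM=11
i=12 t=13 v=9: → [13,15); WM=13
i=13 t=18 v=5: → [18,20); WM=18
i=14 t=18 v=6: → [18,20); WM=18
i=15 t=12 v=8: DROP (t<18-4); WM=18
i=16 t=13 v=5: DROP (t<18-4); WM=18
i=17 t=18 v=9: → [18,20); WM=18
i=18 t=14 v=9: → [13,16); WM=18
i=19 t=21 v=8: → [21,23); WM=21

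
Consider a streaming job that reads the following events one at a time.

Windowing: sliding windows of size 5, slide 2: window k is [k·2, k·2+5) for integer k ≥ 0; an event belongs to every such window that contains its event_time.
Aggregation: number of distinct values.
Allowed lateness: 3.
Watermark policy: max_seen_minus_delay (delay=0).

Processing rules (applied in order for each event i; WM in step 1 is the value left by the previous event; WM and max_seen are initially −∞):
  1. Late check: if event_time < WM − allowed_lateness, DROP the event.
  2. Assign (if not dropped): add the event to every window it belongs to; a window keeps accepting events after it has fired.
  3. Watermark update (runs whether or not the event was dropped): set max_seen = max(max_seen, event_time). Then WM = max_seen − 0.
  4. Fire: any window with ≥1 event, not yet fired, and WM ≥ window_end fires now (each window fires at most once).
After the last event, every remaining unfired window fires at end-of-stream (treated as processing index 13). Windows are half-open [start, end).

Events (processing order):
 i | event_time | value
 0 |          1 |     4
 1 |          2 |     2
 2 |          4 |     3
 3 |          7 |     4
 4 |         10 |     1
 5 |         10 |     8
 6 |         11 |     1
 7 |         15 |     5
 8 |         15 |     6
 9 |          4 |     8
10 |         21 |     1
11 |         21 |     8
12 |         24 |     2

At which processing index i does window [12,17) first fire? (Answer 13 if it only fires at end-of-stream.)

10

i=0 t=1 v=4: → [0,5); WM=1
i=1 t=2 v=2: → [2,7),[0,5); WM=2
i=2 t=4 v=3: → [4,9),[2,7),[0,5); WM=4
i=3 t=7 v=4: → [6,11),[4,9); WM=7; [0,5) fires=3 [2,7) fires=2
i=4 t=10 v=1: → [10,15),[8,13),[6,11); WM=10; [4,9) fires=2
i=5 t=10 v=8: → [10,15),[8,13),[6,11); WM=10
i=6 t=11 v=1: → [10,15),[8,13); WM=11; [6,11) fires=3
i=7 t=15 v=5: → [14,19),[12,17); WM=15; [8,13) fires=2 [10,15) fires=2
i=8 t=15 v=6: → [14,19),[12,17); WM=15
i=9 t=4 v=8: DROP (t<15-3); WM=15
i=10 t=21 v=1: → [20,25),[18,23); WM=21; [12,17) fires=2 [14,19) fires=2
i=11 t=21 v=8: → [20,25),[18,23); WM=21
i=12 t=24 v=2: → [24,29),[22,27),[20,25); WM=24; [18,23) fires=2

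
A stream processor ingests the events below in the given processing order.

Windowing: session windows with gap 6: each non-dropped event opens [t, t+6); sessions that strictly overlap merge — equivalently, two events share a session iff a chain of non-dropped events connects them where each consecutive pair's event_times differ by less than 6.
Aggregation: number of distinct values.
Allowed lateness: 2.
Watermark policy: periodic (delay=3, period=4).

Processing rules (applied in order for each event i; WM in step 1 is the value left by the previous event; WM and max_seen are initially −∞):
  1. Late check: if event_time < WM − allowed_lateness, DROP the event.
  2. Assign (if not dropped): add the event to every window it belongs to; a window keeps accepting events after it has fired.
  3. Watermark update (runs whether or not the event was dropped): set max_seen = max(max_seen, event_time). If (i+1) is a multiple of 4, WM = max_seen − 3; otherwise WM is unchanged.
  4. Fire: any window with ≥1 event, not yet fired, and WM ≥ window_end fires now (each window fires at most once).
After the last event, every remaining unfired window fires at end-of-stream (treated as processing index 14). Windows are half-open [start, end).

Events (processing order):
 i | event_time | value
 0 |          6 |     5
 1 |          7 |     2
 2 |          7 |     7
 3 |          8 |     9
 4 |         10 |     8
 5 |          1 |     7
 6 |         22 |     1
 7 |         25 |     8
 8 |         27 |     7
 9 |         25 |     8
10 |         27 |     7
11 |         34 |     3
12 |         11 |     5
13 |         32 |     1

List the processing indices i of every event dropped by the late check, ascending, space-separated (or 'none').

i=0 t=6 v=5: → [6,12); WM=−∞
i=1 t=7 v=2: → [6,13); WM=−∞
i=2 t=7 v=7: → [6,13); WM=−∞
i=3 t=8 v=9: → [6,14); WM=5
i=4 t=10 v=8: → [6,16); WM=5
i=5 t=1 v=7: DROP (t<5-2); WM=5
i=6 t=22 v=1: → [22,28); WM=5
i=7 t=25 v=8: → [22,31); WM=22
i=8 t=27 v=7: → [22,33); WM=22
i=9 t=25 v=8: → [22,33); WM=22
i=10 t=27 v=7: → [22,33); WM=22
i=11 t=34 v=3: → [34,40); WM=31
i=12 t=11 v=5: DROP (t<31-2); WM=31
i=13 t=32 v=1: → [22,40); WM=31

5 12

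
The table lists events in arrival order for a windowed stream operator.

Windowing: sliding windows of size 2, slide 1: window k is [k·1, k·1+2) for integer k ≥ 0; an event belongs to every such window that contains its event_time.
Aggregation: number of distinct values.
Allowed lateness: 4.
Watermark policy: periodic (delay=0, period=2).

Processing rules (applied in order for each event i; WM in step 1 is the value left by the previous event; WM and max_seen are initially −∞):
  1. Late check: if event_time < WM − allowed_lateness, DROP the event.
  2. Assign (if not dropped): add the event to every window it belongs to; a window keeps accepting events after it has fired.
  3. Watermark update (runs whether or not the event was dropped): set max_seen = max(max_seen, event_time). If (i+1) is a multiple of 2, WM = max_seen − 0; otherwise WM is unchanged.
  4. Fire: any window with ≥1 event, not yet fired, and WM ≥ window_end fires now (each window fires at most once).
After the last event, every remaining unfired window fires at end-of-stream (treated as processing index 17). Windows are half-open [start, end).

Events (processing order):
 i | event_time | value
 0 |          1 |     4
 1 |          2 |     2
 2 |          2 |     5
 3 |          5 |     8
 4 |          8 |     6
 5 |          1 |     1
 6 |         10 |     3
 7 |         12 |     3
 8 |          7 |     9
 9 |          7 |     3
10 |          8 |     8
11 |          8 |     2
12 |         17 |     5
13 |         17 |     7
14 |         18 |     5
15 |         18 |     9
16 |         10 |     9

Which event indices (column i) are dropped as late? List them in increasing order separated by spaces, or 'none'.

i=0 t=1 v=4: → [1,3),[0,2); WM=−∞
i=1 t=2 v=2: → [2,4),[1,3); WM=2; [0,2) fires=1
i=2 t=2 v=5: → [2,4),[1,3); WM=2
i=3 t=5 v=8: → [5,7),[4,6); WM=5; [1,3) fires=3 [2,4) fires=2
i=4 t=8 v=6: → [8,10),[7,9); WM=5
i=5 t=1 v=1: → [1,3),[0,2); WM=8; [4,6) fires=1 [5,7) fires=1
i=6 t=10 v=3: → [10,12),[9,11); WM=8
i=7 t=12 v=3: → [12,14),[11,13); WM=12; [7,9) fires=1 [8,10) fires=1 [9,11) fires=1 [10,12) fires=1
i=8 t=7 v=9: DROP (t<12-4); WM=12
i=9 t=7 v=3: DROP (t<12-4); WM=12
i=10 t=8 v=8: → [8,10),[7,9); WM=12
i=11 t=8 v=2: → [8,10),[7,9); WM=12
i=12 t=17 v=5: → [17,19),[16,18); WM=12
i=13 t=17 v=7: → [17,19),[16,18); WM=17; [11,13) fires=1 [12,14) fires=1
i=14 t=18 v=5: → [18,20),[17,19); WM=17
i=15 t=18 v=9: → [18,20),[17,19); WM=18; [16,18) fires=2
i=16 t=10 v=9: DROP (t<18-4); WM=18

8 9 16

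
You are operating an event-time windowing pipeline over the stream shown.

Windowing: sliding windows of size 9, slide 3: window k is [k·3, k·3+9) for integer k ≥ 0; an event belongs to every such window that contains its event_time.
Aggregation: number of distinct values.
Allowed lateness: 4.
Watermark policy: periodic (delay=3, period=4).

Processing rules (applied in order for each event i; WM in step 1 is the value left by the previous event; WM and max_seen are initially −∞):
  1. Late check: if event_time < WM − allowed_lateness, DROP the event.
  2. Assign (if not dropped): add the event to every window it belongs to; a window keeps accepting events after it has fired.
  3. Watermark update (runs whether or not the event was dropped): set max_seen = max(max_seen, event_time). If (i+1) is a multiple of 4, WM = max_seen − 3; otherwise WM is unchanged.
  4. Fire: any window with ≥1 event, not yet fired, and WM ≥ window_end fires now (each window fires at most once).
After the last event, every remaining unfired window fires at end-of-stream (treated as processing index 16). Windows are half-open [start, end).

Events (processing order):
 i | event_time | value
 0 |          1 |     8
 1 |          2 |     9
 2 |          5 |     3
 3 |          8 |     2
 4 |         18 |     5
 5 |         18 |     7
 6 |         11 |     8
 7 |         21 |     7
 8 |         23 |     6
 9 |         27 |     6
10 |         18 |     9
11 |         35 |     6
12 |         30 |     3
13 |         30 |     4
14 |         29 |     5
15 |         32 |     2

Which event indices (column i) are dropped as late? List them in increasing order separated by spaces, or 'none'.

none

i=0 t=1 v=8: → [0,9); WM=−∞
i=1 t=2 v=9: → [0,9); WM=−∞
i=2 t=5 v=3: → [3,12),[0,9); WM=−∞
i=3 t=8 v=2: → [6,15),[3,12),[0,9); WM=5
i=4 t=18 v=5: → [18,27),[15,24),[12,21); WM=5
i=5 t=18 v=7: → [18,27),[15,24),[12,21); WM=5
i=6 t=11 v=8: → [9,18),[6,15),[3,12); WM=5
i=7 t=21 v=7: → [21,30),[18,27),[15,24); WM=18; [0,9) fires=4 [3,12) fires=3 [6,15) fires=2 [9,18) fires=1
i=8 t=23 v=6: → [21,30),[18,27),[15,24); WM=18
i=9 t=27 v=6: → [27,36),[24,33),[21,30); WM=18
i=10 t=18 v=9: → [18,27),[15,24),[12,21); WM=18
i=11 t=35 v=6: → [33,42),[30,39),[27,36); WM=32; [12,21) fires=3 [15,24) fires=4 [18,27) fires=4 [21,30) fires=2
i=12 t=30 v=3: → [30,39),[27,36),[24,33); WM=32
i=13 t=30 v=4: → [30,39),[27,36),[24,33); WM=32
i=14 t=29 v=5: → [27,36),[24,33),[21,30); WM=32
i=15 t=32 v=2: → [30,39),[27,36),[24,33); WM=32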